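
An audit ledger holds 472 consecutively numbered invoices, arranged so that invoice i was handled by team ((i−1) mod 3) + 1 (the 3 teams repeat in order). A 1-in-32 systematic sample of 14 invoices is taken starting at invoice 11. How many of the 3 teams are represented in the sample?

3

Consecutive selections differ by k = 32, so their team numbers differ by 32 mod 3 = 2.
gcd(32, 3) = 1, so the sample visits 3/1 = 3 distinct residues mod 3.
Start 11 is team 2; the teams hit are 1, 2, 3.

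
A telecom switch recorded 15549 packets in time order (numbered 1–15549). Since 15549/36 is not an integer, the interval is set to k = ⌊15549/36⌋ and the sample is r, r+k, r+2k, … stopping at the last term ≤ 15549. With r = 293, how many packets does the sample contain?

k = ⌊15549/36⌋ = 431
Achieved size = ⌊(15549 − 293)/431⌋ + 1 = ⌊15256/431⌋ + 1 = 35 + 1 = 36
(last selection: 293 + 35×431 = 15378 ≤ 15549; next would be 15809 > 15549)

36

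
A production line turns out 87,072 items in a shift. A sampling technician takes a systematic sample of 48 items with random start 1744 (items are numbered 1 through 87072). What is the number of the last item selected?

87002

k = 87072/48 = 1814
48th selection = r + (48−1)·k = 1744 + 47×1814 = 1744 + 85258 = 87002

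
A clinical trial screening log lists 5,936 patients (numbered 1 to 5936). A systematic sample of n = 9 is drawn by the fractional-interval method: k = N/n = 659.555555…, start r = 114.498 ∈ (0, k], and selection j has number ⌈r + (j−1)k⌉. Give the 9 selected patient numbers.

115, 775, 1434, 2094, 2753, 3413, 4072, 4732, 5391

j=1: r + 0k = 114.498 → ⌈·⌉ = 115
j=2: r + 1k = 774.053555… → ⌈·⌉ = 775
j=3: r + 2k = 1433.609111… → ⌈·⌉ = 1434
j=4: r + 3k = 2093.164666… → ⌈·⌉ = 2094
j=5: r + 4k = 2752.720222… → ⌈·⌉ = 2753
j=6: r + 5k = 3412.275777… → ⌈·⌉ = 3413
j=7: r + 6k = 4071.831333… → ⌈·⌉ = 4072
j=8: r + 7k = 4731.386888… → ⌈·⌉ = 4732
j=9: r + 8k = 5390.942444… → ⌈·⌉ = 5391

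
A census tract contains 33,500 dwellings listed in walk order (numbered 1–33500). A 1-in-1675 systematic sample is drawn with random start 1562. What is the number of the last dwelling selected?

33387

k = 1675
20th selection = r + (20−1)·k = 1562 + 19×1675 = 1562 + 31825 = 33387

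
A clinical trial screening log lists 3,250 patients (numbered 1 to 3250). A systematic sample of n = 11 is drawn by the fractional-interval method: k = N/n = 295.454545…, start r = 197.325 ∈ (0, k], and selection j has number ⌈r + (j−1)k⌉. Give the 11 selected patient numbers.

j=1: r + 0k = 197.325 → ⌈·⌉ = 198
j=2: r + 1k = 492.779545… → ⌈·⌉ = 493
j=3: r + 2k = 788.234090… → ⌈·⌉ = 789
j=4: r + 3k = 1083.688636… → ⌈·⌉ = 1084
j=5: r + 4k = 1379.143181… → ⌈·⌉ = 1380
j=6: r + 5k = 1674.597727… → ⌈·⌉ = 1675
j=7: r + 6k = 1970.052272… → ⌈·⌉ = 1971
j=8: r + 7k = 2265.506818… → ⌈·⌉ = 2266
j=9: r + 8k = 2560.961363… → ⌈·⌉ = 2561
j=10: r + 9k = 2856.415909… → ⌈·⌉ = 2857
j=11: r + 10k = 3151.870454… → ⌈·⌉ = 3152

198, 493, 789, 1084, 1380, 1675, 1971, 2266, 2561, 2857, 3152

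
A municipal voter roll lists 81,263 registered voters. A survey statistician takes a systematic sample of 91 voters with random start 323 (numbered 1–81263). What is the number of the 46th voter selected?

40508

k = 81263/91 = 893
46th selection = r + (46−1)·k = 323 + 45×893 = 323 + 40185 = 40508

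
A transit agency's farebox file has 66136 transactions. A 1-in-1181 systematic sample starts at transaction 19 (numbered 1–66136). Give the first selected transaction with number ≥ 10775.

11829

k = 1181
Steps past start: ⌈(10775 − 19)/1181⌉ = ⌈10756/1181⌉ = 10
Selected transaction: 19 + 10×1181 = 11829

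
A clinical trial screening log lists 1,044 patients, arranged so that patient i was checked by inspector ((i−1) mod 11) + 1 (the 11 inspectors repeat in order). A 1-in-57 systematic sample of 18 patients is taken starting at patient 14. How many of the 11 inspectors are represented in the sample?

11

Consecutive selections differ by k = 57, so their inspector numbers differ by 57 mod 11 = 2.
gcd(57, 11) = 1, so the sample visits 11/1 = 11 distinct residues mod 11.
Start 14 is inspector 3; the inspectors hit are 1, 2, 3, 4, 5, 6, 7, 8, 9, 10, 11.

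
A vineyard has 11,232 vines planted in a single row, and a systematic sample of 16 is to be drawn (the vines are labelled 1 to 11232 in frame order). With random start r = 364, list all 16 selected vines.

k = N/n = 11232/16 = 702
vine 1: 364
vine 2: 364 + 702 = 1066
vine 3: 1066 + 702 = 1768
vine 4: 1768 + 702 = 2470
vine 5: 2470 + 702 = 3172
vine 6: 3172 + 702 = 3874
vine 7: 3874 + 702 = 4576
vine 8: 4576 + 702 = 5278
vine 9: 5278 + 702 = 5980
vine 10: 5980 + 702 = 6682
vine 11: 6682 + 702 = 7384
vine 12: 7384 + 702 = 8086
vine 13: 8086 + 702 = 8788
vine 14: 8788 + 702 = 9490
vine 15: 9490 + 702 = 10192
vine 16: 10192 + 702 = 10894

364, 1066, 1768, 2470, 3172, 3874, 4576, 5278, 5980, 6682, 7384, 8086, 8788, 9490, 10192, 10894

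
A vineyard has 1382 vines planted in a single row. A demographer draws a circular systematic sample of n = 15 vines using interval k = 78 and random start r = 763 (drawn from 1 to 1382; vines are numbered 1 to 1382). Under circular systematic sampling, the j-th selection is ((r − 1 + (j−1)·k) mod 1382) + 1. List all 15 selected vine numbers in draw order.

763, 841, 919, 997, 1075, 1153, 1231, 1309, 5, 83, 161, 239, 317, 395, 473

Selection 1: 763
Selection 2: 763 + 78 = 841
Selection 3: 841 + 78 = 919
Selection 4: 919 + 78 = 997
Selection 5: 997 + 78 = 1075
Selection 6: 1075 + 78 = 1153
Selection 7: 1153 + 78 = 1231
Selection 8: 1231 + 78 = 1309
Selection 9: 1309 + 78 = 1387 → 1387 − 1382 = 5
Selection 10: 5 + 78 = 83
Selection 11: 83 + 78 = 161
Selection 12: 161 + 78 = 239
Selection 13: 239 + 78 = 317
Selection 14: 317 + 78 = 395
Selection 15: 395 + 78 = 473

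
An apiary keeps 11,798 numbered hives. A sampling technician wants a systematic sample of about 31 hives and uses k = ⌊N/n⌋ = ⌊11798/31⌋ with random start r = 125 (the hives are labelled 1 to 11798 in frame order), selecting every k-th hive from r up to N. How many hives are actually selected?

31

k = ⌊11798/31⌋ = 380
Achieved size = ⌊(11798 − 125)/380⌋ + 1 = ⌊11673/380⌋ + 1 = 30 + 1 = 31
(last selection: 125 + 30×380 = 11525 ≤ 11798; next would be 11905 > 11798)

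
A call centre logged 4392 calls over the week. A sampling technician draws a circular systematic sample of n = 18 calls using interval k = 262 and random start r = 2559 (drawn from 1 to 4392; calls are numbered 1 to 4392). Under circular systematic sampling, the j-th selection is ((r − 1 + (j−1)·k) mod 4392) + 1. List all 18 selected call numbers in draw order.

2559, 2821, 3083, 3345, 3607, 3869, 4131, 1, 263, 525, 787, 1049, 1311, 1573, 1835, 2097, 2359, 2621

Selection 1: 2559
Selection 2: 2559 + 262 = 2821
Selection 3: 2821 + 262 = 3083
Selection 4: 3083 + 262 = 3345
Selection 5: 3345 + 262 = 3607
Selection 6: 3607 + 262 = 3869
Selection 7: 3869 + 262 = 4131
Selection 8: 4131 + 262 = 4393 → 4393 − 4392 = 1
Selection 9: 1 + 262 = 263
Selection 10: 263 + 262 = 525
Selection 11: 525 + 262 = 787
Selection 12: 787 + 262 = 1049
Selection 13: 1049 + 262 = 1311
Selection 14: 1311 + 262 = 1573
Selection 15: 1573 + 262 = 1835
Selection 16: 1835 + 262 = 2097
Selection 17: 2097 + 262 = 2359
Selection 18: 2359 + 262 = 2621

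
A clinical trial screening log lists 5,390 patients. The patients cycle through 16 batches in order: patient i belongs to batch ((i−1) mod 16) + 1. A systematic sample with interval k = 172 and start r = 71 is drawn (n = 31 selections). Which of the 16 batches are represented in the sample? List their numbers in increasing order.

Consecutive selections differ by k = 172, so their batch numbers differ by 172 mod 16 = 12.
gcd(172, 16) = 4, so the sample visits 16/4 = 4 distinct residues mod 16.
Start 71 is batch 7; the batches hit are 3, 7, 11, 15.

3, 7, 11, 15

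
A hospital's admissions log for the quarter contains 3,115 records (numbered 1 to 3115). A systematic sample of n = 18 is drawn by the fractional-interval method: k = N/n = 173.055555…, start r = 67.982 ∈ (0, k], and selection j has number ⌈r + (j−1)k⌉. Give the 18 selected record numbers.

68, 242, 415, 588, 761, 934, 1107, 1280, 1453, 1626, 1799, 1972, 2145, 2318, 2491, 2664, 2837, 3010

j=1: r + 0k = 67.982 → ⌈·⌉ = 68
j=2: r + 1k = 241.037555… → ⌈·⌉ = 242
j=3: r + 2k = 414.093111… → ⌈·⌉ = 415
j=4: r + 3k = 587.148666… → ⌈·⌉ = 588
j=5: r + 4k = 760.204222… → ⌈·⌉ = 761
j=6: r + 5k = 933.259777… → ⌈·⌉ = 934
j=7: r + 6k = 1106.315333… → ⌈·⌉ = 1107
j=8: r + 7k = 1279.370888… → ⌈·⌉ = 1280
j=9: r + 8k = 1452.426444… → ⌈·⌉ = 1453
j=10: r + 9k = 1625.482 → ⌈·⌉ = 1626
j=11: r + 10k = 1798.537555… → ⌈·⌉ = 1799
j=12: r + 11k = 1971.593111… → ⌈·⌉ = 1972
j=13: r + 12k = 2144.648666… → ⌈·⌉ = 2145
j=14: r + 13k = 2317.704222… → ⌈·⌉ = 2318
j=15: r + 14k = 2490.759777… → ⌈·⌉ = 2491
j=16: r + 15k = 2663.815333… → ⌈·⌉ = 2664
j=17: r + 16k = 2836.870888… → ⌈·⌉ = 2837
j=18: r + 17k = 3009.926444… → ⌈·⌉ = 3010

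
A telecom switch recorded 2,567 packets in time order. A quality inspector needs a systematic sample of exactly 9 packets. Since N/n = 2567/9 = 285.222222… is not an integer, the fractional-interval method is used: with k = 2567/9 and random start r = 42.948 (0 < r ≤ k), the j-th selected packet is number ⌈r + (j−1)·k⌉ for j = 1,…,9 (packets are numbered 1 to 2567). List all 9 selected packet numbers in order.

j=1: r + 0k = 42.948 → ⌈·⌉ = 43
j=2: r + 1k = 328.170222… → ⌈·⌉ = 329
j=3: r + 2k = 613.392444… → ⌈·⌉ = 614
j=4: r + 3k = 898.614666… → ⌈·⌉ = 899
j=5: r + 4k = 1183.836888… → ⌈·⌉ = 1184
j=6: r + 5k = 1469.059111… → ⌈·⌉ = 1470
j=7: r + 6k = 1754.281333… → ⌈·⌉ = 1755
j=8: r + 7k = 2039.503555… → ⌈·⌉ = 2040
j=9: r + 8k = 2324.725777… → ⌈·⌉ = 2325

43, 329, 614, 899, 1184, 1470, 1755, 2040, 2325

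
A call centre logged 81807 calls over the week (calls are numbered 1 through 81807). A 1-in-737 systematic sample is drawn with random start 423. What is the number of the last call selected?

81493

k = 737
111th selection = r + (111−1)·k = 423 + 110×737 = 423 + 81070 = 81493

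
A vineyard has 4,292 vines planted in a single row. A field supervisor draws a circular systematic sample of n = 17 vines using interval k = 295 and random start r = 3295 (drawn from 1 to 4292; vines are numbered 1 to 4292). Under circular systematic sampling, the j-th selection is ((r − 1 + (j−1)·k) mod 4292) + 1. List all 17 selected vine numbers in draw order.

3295, 3590, 3885, 4180, 183, 478, 773, 1068, 1363, 1658, 1953, 2248, 2543, 2838, 3133, 3428, 3723

Selection 1: 3295
Selection 2: 3295 + 295 = 3590
Selection 3: 3590 + 295 = 3885
Selection 4: 3885 + 295 = 4180
Selection 5: 4180 + 295 = 4475 → 4475 − 4292 = 183
Selection 6: 183 + 295 = 478
Selection 7: 478 + 295 = 773
Selection 8: 773 + 295 = 1068
Selection 9: 1068 + 295 = 1363
Selection 10: 1363 + 295 = 1658
Selection 11: 1658 + 295 = 1953
Selection 12: 1953 + 295 = 2248
Selection 13: 2248 + 295 = 2543
Selection 14: 2543 + 295 = 2838
Selection 15: 2838 + 295 = 3133
Selection 16: 3133 + 295 = 3428
Selection 17: 3428 + 295 = 3723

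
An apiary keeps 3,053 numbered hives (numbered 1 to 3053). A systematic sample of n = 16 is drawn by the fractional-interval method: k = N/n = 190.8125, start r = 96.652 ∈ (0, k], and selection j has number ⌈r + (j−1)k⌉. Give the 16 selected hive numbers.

j=1: r + 0k = 96.652 → ⌈·⌉ = 97
j=2: r + 1k = 287.4645 → ⌈·⌉ = 288
j=3: r + 2k = 478.277 → ⌈·⌉ = 479
j=4: r + 3k = 669.0895 → ⌈·⌉ = 670
j=5: r + 4k = 859.902 → ⌈·⌉ = 860
j=6: r + 5k = 1050.7145 → ⌈·⌉ = 1051
j=7: r + 6k = 1241.527 → ⌈·⌉ = 1242
j=8: r + 7k = 1432.3395 → ⌈·⌉ = 1433
j=9: r + 8k = 1623.152 → ⌈·⌉ = 1624
j=10: r + 9k = 1813.9645 → ⌈·⌉ = 1814
j=11: r + 10k = 2004.777 → ⌈·⌉ = 2005
j=12: r + 11k = 2195.5895 → ⌈·⌉ = 2196
j=13: r + 12k = 2386.402 → ⌈·⌉ = 2387
j=14: r + 13k = 2577.2145 → ⌈·⌉ = 2578
j=15: r + 14k = 2768.027 → ⌈·⌉ = 2769
j=16: r + 15k = 2958.8395 → ⌈·⌉ = 2959

97, 288, 479, 670, 860, 1051, 1242, 1433, 1624, 1814, 2005, 2196, 2387, 2578, 2769, 2959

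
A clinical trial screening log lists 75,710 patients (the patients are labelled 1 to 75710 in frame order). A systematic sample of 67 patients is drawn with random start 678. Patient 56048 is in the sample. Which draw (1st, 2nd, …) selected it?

k = 75710/67 = 1130
position = (56048 − 678)/1130 + 1 = 55370/1130 + 1 = 49 + 1 = 50

50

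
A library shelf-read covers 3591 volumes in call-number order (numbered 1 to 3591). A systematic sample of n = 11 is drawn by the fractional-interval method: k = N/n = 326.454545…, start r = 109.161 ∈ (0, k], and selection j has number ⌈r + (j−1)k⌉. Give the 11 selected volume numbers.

110, 436, 763, 1089, 1415, 1742, 2068, 2395, 2721, 3048, 3374

j=1: r + 0k = 109.161 → ⌈·⌉ = 110
j=2: r + 1k = 435.615545… → ⌈·⌉ = 436
j=3: r + 2k = 762.070090… → ⌈·⌉ = 763
j=4: r + 3k = 1088.524636… → ⌈·⌉ = 1089
j=5: r + 4k = 1414.979181… → ⌈·⌉ = 1415
j=6: r + 5k = 1741.433727… → ⌈·⌉ = 1742
j=7: r + 6k = 2067.888272… → ⌈·⌉ = 2068
j=8: r + 7k = 2394.342818… → ⌈·⌉ = 2395
j=9: r + 8k = 2720.797363… → ⌈·⌉ = 2721
j=10: r + 9k = 3047.251909… → ⌈·⌉ = 3048
j=11: r + 10k = 3373.706454… → ⌈·⌉ = 3374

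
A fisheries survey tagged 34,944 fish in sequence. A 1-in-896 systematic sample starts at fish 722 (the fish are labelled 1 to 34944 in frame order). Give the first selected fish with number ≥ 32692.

k = 896
Steps past start: ⌈(32692 − 722)/896⌉ = ⌈31970/896⌉ = 36
Selected fish: 722 + 36×896 = 32978

32978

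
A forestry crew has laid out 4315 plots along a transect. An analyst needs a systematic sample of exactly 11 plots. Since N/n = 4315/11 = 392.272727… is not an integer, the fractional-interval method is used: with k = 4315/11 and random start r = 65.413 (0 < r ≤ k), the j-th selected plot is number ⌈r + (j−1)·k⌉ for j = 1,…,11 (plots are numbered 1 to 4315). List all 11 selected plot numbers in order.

j=1: r + 0k = 65.413 → ⌈·⌉ = 66
j=2: r + 1k = 457.685727… → ⌈·⌉ = 458
j=3: r + 2k = 849.958454… → ⌈·⌉ = 850
j=4: r + 3k = 1242.231181… → ⌈·⌉ = 1243
j=5: r + 4k = 1634.503909… → ⌈·⌉ = 1635
j=6: r + 5k = 2026.776636… → ⌈·⌉ = 2027
j=7: r + 6k = 2419.049363… → ⌈·⌉ = 2420
j=8: r + 7k = 2811.322090… → ⌈·⌉ = 2812
j=9: r + 8k = 3203.594818… → ⌈·⌉ = 3204
j=10: r + 9k = 3595.867545… → ⌈·⌉ = 3596
j=11: r + 10k = 3988.140272… → ⌈·⌉ = 3989

66, 458, 850, 1243, 1635, 2027, 2420, 2812, 3204, 3596, 3989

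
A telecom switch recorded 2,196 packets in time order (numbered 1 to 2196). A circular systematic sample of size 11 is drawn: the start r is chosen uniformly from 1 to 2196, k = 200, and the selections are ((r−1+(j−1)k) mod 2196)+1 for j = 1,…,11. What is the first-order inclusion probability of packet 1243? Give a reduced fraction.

For each position j, as r ranges over 1…2196 the j-th selection hits every packet exactly once, so packet 1243 is selected for exactly 11 of the 2196 starts.
Inclusion probability = 11/2196.

11/2196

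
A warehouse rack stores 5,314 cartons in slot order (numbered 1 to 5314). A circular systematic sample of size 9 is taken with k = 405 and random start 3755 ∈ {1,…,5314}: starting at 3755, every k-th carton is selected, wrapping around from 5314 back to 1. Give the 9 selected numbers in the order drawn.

Selection 1: 3755
Selection 2: 3755 + 405 = 4160
Selection 3: 4160 + 405 = 4565
Selection 4: 4565 + 405 = 4970
Selection 5: 4970 + 405 = 5375 → 5375 − 5314 = 61
Selection 6: 61 + 405 = 466
Selection 7: 466 + 405 = 871
Selection 8: 871 + 405 = 1276
Selection 9: 1276 + 405 = 1681

3755, 4160, 4565, 4970, 61, 466, 871, 1276, 1681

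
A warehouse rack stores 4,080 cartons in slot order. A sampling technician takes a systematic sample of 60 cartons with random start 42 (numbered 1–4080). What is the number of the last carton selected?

4054

k = 4080/60 = 68
60th selection = r + (60−1)·k = 42 + 59×68 = 42 + 4012 = 4054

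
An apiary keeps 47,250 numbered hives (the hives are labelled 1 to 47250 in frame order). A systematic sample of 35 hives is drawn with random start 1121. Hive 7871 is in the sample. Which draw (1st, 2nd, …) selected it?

k = 47250/35 = 1350
position = (7871 − 1121)/1350 + 1 = 6750/1350 + 1 = 5 + 1 = 6

6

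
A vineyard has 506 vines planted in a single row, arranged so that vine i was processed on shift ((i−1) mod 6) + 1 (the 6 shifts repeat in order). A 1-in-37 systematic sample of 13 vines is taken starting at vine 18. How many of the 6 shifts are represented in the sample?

6

Consecutive selections differ by k = 37, so their shift numbers differ by 37 mod 6 = 1.
gcd(37, 6) = 1, so the sample visits 6/1 = 6 distinct residues mod 6.
Start 18 is shift 6; the shifts hit are 1, 2, 3, 4, 5, 6.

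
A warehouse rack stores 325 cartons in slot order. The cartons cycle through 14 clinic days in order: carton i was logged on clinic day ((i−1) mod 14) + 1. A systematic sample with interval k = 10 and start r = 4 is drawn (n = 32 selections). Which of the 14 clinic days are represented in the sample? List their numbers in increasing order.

2, 4, 6, 8, 10, 12, 14

Consecutive selections differ by k = 10, so their clinic day numbers differ by 10 mod 14 = 10.
gcd(10, 14) = 2, so the sample visits 14/2 = 7 distinct residues mod 14.
Start 4 is clinic day 4; the clinic days hit are 2, 4, 6, 8, 10, 12, 14.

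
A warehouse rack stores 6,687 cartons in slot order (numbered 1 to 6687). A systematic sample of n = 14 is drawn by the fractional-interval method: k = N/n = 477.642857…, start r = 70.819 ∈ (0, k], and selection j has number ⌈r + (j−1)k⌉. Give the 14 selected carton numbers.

71, 549, 1027, 1504, 1982, 2460, 2937, 3415, 3892, 4370, 4848, 5325, 5803, 6281

j=1: r + 0k = 70.819 → ⌈·⌉ = 71
j=2: r + 1k = 548.461857… → ⌈·⌉ = 549
j=3: r + 2k = 1026.104714… → ⌈·⌉ = 1027
j=4: r + 3k = 1503.747571… → ⌈·⌉ = 1504
j=5: r + 4k = 1981.390428… → ⌈·⌉ = 1982
j=6: r + 5k = 2459.033285… → ⌈·⌉ = 2460
j=7: r + 6k = 2936.676142… → ⌈·⌉ = 2937
j=8: r + 7k = 3414.319 → ⌈·⌉ = 3415
j=9: r + 8k = 3891.961857… → ⌈·⌉ = 3892
j=10: r + 9k = 4369.604714… → ⌈·⌉ = 4370
j=11: r + 10k = 4847.247571… → ⌈·⌉ = 4848
j=12: r + 11k = 5324.890428… → ⌈·⌉ = 5325
j=13: r + 12k = 5802.533285… → ⌈·⌉ = 5803
j=14: r + 13k = 6280.176142… → ⌈·⌉ = 6281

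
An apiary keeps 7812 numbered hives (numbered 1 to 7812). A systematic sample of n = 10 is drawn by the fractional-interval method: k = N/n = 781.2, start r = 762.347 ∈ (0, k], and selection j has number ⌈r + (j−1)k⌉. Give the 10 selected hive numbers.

763, 1544, 2325, 3106, 3888, 4669, 5450, 6231, 7012, 7794

j=1: r + 0k = 762.347 → ⌈·⌉ = 763
j=2: r + 1k = 1543.547 → ⌈·⌉ = 1544
j=3: r + 2k = 2324.747 → ⌈·⌉ = 2325
j=4: r + 3k = 3105.947 → ⌈·⌉ = 3106
j=5: r + 4k = 3887.147 → ⌈·⌉ = 3888
j=6: r + 5k = 4668.347 → ⌈·⌉ = 4669
j=7: r + 6k = 5449.547 → ⌈·⌉ = 5450
j=8: r + 7k = 6230.747 → ⌈·⌉ = 6231
j=9: r + 8k = 7011.947 → ⌈·⌉ = 7012
j=10: r + 9k = 7793.147 → ⌈·⌉ = 7794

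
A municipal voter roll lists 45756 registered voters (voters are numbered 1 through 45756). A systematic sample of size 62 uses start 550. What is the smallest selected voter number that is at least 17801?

k = 45756/62 = 738
Steps past start: ⌈(17801 − 550)/738⌉ = ⌈17251/738⌉ = 24
Selected voter: 550 + 24×738 = 18262

18262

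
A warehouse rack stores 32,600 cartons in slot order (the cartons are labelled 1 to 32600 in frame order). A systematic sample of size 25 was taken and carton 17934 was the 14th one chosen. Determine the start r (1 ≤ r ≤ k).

982

k = 32600/25 = 1304
r = 17934 − (14−1)×1304 = 17934 − 16952 = 982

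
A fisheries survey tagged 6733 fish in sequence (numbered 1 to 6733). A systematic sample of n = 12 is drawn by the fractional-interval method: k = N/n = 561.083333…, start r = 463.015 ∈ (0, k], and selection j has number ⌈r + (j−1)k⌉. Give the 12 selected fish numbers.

j=1: r + 0k = 463.015 → ⌈·⌉ = 464
j=2: r + 1k = 1024.098333… → ⌈·⌉ = 1025
j=3: r + 2k = 1585.181666… → ⌈·⌉ = 1586
j=4: r + 3k = 2146.265 → ⌈·⌉ = 2147
j=5: r + 4k = 2707.348333… → ⌈·⌉ = 2708
j=6: r + 5k = 3268.431666… → ⌈·⌉ = 3269
j=7: r + 6k = 3829.515 → ⌈·⌉ = 3830
j=8: r + 7k = 4390.598333… → ⌈·⌉ = 4391
j=9: r + 8k = 4951.681666… → ⌈·⌉ = 4952
j=10: r + 9k = 5512.765 → ⌈·⌉ = 5513
j=11: r + 10k = 6073.848333… → ⌈·⌉ = 6074
j=12: r + 11k = 6634.931666… → ⌈·⌉ = 6635

464, 1025, 1586, 2147, 2708, 3269, 3830, 4391, 4952, 5513, 6074, 6635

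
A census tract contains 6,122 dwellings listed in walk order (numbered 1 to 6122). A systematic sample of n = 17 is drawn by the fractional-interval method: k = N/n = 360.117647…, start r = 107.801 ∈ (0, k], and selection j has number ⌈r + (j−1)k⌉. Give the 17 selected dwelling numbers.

j=1: r + 0k = 107.801 → ⌈·⌉ = 108
j=2: r + 1k = 467.918647… → ⌈·⌉ = 468
j=3: r + 2k = 828.036294… → ⌈·⌉ = 829
j=4: r + 3k = 1188.153941… → ⌈·⌉ = 1189
j=5: r + 4k = 1548.271588… → ⌈·⌉ = 1549
j=6: r + 5k = 1908.389235… → ⌈·⌉ = 1909
j=7: r + 6k = 2268.506882… → ⌈·⌉ = 2269
j=8: r + 7k = 2628.624529… → ⌈·⌉ = 2629
j=9: r + 8k = 2988.742176… → ⌈·⌉ = 2989
j=10: r + 9k = 3348.859823… → ⌈·⌉ = 3349
j=11: r + 10k = 3708.977470… → ⌈·⌉ = 3709
j=12: r + 11k = 4069.095117… → ⌈·⌉ = 4070
j=13: r + 12k = 4429.212764… → ⌈·⌉ = 4430
j=14: r + 13k = 4789.330411… → ⌈·⌉ = 4790
j=15: r + 14k = 5149.448058… → ⌈·⌉ = 5150
j=16: r + 15k = 5509.565705… → ⌈·⌉ = 5510
j=17: r + 16k = 5869.683352… → ⌈·⌉ = 5870

108, 468, 829, 1189, 1549, 1909, 2269, 2629, 2989, 3349, 3709, 4070, 4430, 4790, 5150, 5510, 5870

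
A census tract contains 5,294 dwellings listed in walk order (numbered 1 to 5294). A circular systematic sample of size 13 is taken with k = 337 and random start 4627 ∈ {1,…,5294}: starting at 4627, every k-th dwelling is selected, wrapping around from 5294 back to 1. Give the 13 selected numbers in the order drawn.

4627, 4964, 7, 344, 681, 1018, 1355, 1692, 2029, 2366, 2703, 3040, 3377

Selection 1: 4627
Selection 2: 4627 + 337 = 4964
Selection 3: 4964 + 337 = 5301 → 5301 − 5294 = 7
Selection 4: 7 + 337 = 344
Selection 5: 344 + 337 = 681
Selection 6: 681 + 337 = 1018
Selection 7: 1018 + 337 = 1355
Selection 8: 1355 + 337 = 1692
Selection 9: 1692 + 337 = 2029
Selection 10: 2029 + 337 = 2366
Selection 11: 2366 + 337 = 2703
Selection 12: 2703 + 337 = 3040
Selection 13: 3040 + 337 = 3377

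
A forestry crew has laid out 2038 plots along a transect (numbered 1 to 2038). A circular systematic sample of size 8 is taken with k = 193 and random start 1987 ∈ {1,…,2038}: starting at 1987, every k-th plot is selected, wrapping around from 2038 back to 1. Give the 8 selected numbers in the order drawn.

1987, 142, 335, 528, 721, 914, 1107, 1300

Selection 1: 1987
Selection 2: 1987 + 193 = 2180 → 2180 − 2038 = 142
Selection 3: 142 + 193 = 335
Selection 4: 335 + 193 = 528
Selection 5: 528 + 193 = 721
Selection 6: 721 + 193 = 914
Selection 7: 914 + 193 = 1107
Selection 8: 1107 + 193 = 1300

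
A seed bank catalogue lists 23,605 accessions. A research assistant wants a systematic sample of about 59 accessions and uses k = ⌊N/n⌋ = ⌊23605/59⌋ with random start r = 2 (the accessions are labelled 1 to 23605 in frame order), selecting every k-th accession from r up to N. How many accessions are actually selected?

k = ⌊23605/59⌋ = 400
Achieved size = ⌊(23605 − 2)/400⌋ + 1 = ⌊23603/400⌋ + 1 = 59 + 1 = 60
(last selection: 2 + 59×400 = 23602 ≤ 23605; next would be 24002 > 23605)

60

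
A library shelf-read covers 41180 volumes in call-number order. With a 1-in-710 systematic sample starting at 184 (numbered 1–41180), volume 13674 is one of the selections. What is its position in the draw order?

20

k = 710
position = (13674 − 184)/710 + 1 = 13490/710 + 1 = 19 + 1 = 20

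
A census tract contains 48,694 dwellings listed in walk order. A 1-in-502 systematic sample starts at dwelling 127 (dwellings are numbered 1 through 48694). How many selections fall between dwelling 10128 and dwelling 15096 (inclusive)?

10

k = 502
First selection ≥ 10128: 127 + ⌈(10128−127)/502⌉·502 = 127 + 20×502 = 10167
Last selection ≤ 15096: 127 + ⌊(15096−127)/502⌋·502 = 127 + 29×502 = 14685
Count = 29 − 20 + 1 = 10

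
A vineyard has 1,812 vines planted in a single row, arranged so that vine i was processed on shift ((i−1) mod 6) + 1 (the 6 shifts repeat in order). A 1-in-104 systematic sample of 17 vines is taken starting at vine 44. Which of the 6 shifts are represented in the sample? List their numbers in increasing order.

2, 4, 6

Consecutive selections differ by k = 104, so their shift numbers differ by 104 mod 6 = 2.
gcd(104, 6) = 2, so the sample visits 6/2 = 3 distinct residues mod 6.
Start 44 is shift 2; the shifts hit are 2, 4, 6.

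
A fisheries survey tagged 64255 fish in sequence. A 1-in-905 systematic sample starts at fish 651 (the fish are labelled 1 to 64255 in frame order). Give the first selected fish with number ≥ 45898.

45901

k = 905
Steps past start: ⌈(45898 − 651)/905⌉ = ⌈45247/905⌉ = 50
Selected fish: 651 + 50×905 = 45901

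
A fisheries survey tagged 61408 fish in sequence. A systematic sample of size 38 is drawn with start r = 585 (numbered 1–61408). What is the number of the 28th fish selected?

k = 61408/38 = 1616
28th selection = r + (28−1)·k = 585 + 27×1616 = 585 + 43632 = 44217

44217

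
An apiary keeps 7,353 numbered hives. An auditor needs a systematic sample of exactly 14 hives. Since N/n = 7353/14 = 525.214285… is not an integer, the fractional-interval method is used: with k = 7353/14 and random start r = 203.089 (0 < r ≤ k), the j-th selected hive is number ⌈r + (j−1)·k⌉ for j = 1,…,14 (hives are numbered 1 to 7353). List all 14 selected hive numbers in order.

204, 729, 1254, 1779, 2304, 2830, 3355, 3880, 4405, 4931, 5456, 5981, 6506, 7031

j=1: r + 0k = 203.089 → ⌈·⌉ = 204
j=2: r + 1k = 728.303285… → ⌈·⌉ = 729
j=3: r + 2k = 1253.517571… → ⌈·⌉ = 1254
j=4: r + 3k = 1778.731857… → ⌈·⌉ = 1779
j=5: r + 4k = 2303.946142… → ⌈·⌉ = 2304
j=6: r + 5k = 2829.160428… → ⌈·⌉ = 2830
j=7: r + 6k = 3354.374714… → ⌈·⌉ = 3355
j=8: r + 7k = 3879.589 → ⌈·⌉ = 3880
j=9: r + 8k = 4404.803285… → ⌈·⌉ = 4405
j=10: r + 9k = 4930.017571… → ⌈·⌉ = 4931
j=11: r + 10k = 5455.231857… → ⌈·⌉ = 5456
j=12: r + 11k = 5980.446142… → ⌈·⌉ = 5981
j=13: r + 12k = 6505.660428… → ⌈·⌉ = 6506
j=14: r + 13k = 7030.874714… → ⌈·⌉ = 7031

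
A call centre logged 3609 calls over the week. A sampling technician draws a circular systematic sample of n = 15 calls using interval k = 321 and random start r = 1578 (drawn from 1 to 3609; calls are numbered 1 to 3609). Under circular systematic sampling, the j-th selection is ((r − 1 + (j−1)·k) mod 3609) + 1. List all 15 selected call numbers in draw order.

Selection 1: 1578
Selection 2: 1578 + 321 = 1899
Selection 3: 1899 + 321 = 2220
Selection 4: 2220 + 321 = 2541
Selection 5: 2541 + 321 = 2862
Selection 6: 2862 + 321 = 3183
Selection 7: 3183 + 321 = 3504
Selection 8: 3504 + 321 = 3825 → 3825 − 3609 = 216
Selection 9: 216 + 321 = 537
Selection 10: 537 + 321 = 858
Selection 11: 858 + 321 = 1179
Selection 12: 1179 + 321 = 1500
Selection 13: 1500 + 321 = 1821
Selection 14: 1821 + 321 = 2142
Selection 15: 2142 + 321 = 2463

1578, 1899, 2220, 2541, 2862, 3183, 3504, 216, 537, 858, 1179, 1500, 1821, 2142, 2463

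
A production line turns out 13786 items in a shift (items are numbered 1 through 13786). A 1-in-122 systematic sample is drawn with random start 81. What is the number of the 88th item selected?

10695

k = 122
88th selection = r + (88−1)·k = 81 + 87×122 = 81 + 10614 = 10695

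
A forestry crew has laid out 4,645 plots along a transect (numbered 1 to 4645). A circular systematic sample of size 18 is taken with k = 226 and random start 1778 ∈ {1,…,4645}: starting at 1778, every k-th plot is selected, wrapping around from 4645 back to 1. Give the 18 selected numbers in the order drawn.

Selection 1: 1778
Selection 2: 1778 + 226 = 2004
Selection 3: 2004 + 226 = 2230
Selection 4: 2230 + 226 = 2456
Selection 5: 2456 + 226 = 2682
Selection 6: 2682 + 226 = 2908
Selection 7: 2908 + 226 = 3134
Selection 8: 3134 + 226 = 3360
Selection 9: 3360 + 226 = 3586
Selection 10: 3586 + 226 = 3812
Selection 11: 3812 + 226 = 4038
Selection 12: 4038 + 226 = 4264
Selection 13: 4264 + 226 = 4490
Selection 14: 4490 + 226 = 4716 → 4716 − 4645 = 71
Selection 15: 71 + 226 = 297
Selection 16: 297 + 226 = 523
Selection 17: 523 + 226 = 749
Selection 18: 749 + 226 = 975

1778, 2004, 2230, 2456, 2682, 2908, 3134, 3360, 3586, 3812, 4038, 4264, 4490, 71, 297, 523, 749, 975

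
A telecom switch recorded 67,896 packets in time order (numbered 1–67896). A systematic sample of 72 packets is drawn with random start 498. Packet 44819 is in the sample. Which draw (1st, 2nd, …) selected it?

k = 67896/72 = 943
position = (44819 − 498)/943 + 1 = 44321/943 + 1 = 47 + 1 = 48

48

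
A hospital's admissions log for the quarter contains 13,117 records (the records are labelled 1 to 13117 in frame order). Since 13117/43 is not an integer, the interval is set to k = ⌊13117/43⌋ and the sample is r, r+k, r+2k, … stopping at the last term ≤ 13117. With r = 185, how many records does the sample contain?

k = ⌊13117/43⌋ = 305
Achieved size = ⌊(13117 − 185)/305⌋ + 1 = ⌊12932/305⌋ + 1 = 42 + 1 = 43
(last selection: 185 + 42×305 = 12995 ≤ 13117; next would be 13300 > 13117)

43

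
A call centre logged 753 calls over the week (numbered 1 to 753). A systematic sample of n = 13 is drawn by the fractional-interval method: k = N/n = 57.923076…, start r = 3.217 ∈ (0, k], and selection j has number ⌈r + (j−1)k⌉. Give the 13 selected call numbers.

j=1: r + 0k = 3.217 → ⌈·⌉ = 4
j=2: r + 1k = 61.140076… → ⌈·⌉ = 62
j=3: r + 2k = 119.063153… → ⌈·⌉ = 120
j=4: r + 3k = 176.986230… → ⌈·⌉ = 177
j=5: r + 4k = 234.909307… → ⌈·⌉ = 235
j=6: r + 5k = 292.832384… → ⌈·⌉ = 293
j=7: r + 6k = 350.755461… → ⌈·⌉ = 351
j=8: r + 7k = 408.678538… → ⌈·⌉ = 409
j=9: r + 8k = 466.601615… → ⌈·⌉ = 467
j=10: r + 9k = 524.524692… → ⌈·⌉ = 525
j=11: r + 10k = 582.447769… → ⌈·⌉ = 583
j=12: r + 11k = 640.370846… → ⌈·⌉ = 641
j=13: r + 12k = 698.293923… → ⌈·⌉ = 699

4, 62, 120, 177, 235, 293, 351, 409, 467, 525, 583, 641, 699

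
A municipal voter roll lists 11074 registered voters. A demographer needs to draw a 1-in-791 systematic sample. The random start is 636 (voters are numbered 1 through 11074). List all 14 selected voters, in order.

voter 1: 636
voter 2: 636 + 791 = 1427
voter 3: 1427 + 791 = 2218
voter 4: 2218 + 791 = 3009
voter 5: 3009 + 791 = 3800
voter 6: 3800 + 791 = 4591
voter 7: 4591 + 791 = 5382
voter 8: 5382 + 791 = 6173
voter 9: 6173 + 791 = 6964
voter 10: 6964 + 791 = 7755
voter 11: 7755 + 791 = 8546
voter 12: 8546 + 791 = 9337
voter 13: 9337 + 791 = 10128
voter 14: 10128 + 791 = 10919

636, 1427, 2218, 3009, 3800, 4591, 5382, 6173, 6964, 7755, 8546, 9337, 10128, 10919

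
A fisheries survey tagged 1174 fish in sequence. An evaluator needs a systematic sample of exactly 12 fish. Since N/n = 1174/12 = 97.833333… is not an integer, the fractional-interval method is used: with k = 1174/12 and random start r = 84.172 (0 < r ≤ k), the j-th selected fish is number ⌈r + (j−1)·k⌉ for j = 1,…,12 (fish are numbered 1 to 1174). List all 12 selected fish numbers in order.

85, 183, 280, 378, 476, 574, 672, 770, 867, 965, 1063, 1161

j=1: r + 0k = 84.172 → ⌈·⌉ = 85
j=2: r + 1k = 182.005333… → ⌈·⌉ = 183
j=3: r + 2k = 279.838666… → ⌈·⌉ = 280
j=4: r + 3k = 377.672 → ⌈·⌉ = 378
j=5: r + 4k = 475.505333… → ⌈·⌉ = 476
j=6: r + 5k = 573.338666… → ⌈·⌉ = 574
j=7: r + 6k = 671.172 → ⌈·⌉ = 672
j=8: r + 7k = 769.005333… → ⌈·⌉ = 770
j=9: r + 8k = 866.838666… → ⌈·⌉ = 867
j=10: r + 9k = 964.672 → ⌈·⌉ = 965
j=11: r + 10k = 1062.505333… → ⌈·⌉ = 1063
j=12: r + 11k = 1160.338666… → ⌈·⌉ = 1161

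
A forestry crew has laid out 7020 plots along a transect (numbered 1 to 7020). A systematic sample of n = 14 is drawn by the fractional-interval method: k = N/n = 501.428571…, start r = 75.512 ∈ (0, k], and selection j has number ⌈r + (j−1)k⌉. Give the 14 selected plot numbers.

76, 577, 1079, 1580, 2082, 2583, 3085, 3586, 4087, 4589, 5090, 5592, 6093, 6595

j=1: r + 0k = 75.512 → ⌈·⌉ = 76
j=2: r + 1k = 576.940571… → ⌈·⌉ = 577
j=3: r + 2k = 1078.369142… → ⌈·⌉ = 1079
j=4: r + 3k = 1579.797714… → ⌈·⌉ = 1580
j=5: r + 4k = 2081.226285… → ⌈·⌉ = 2082
j=6: r + 5k = 2582.654857… → ⌈·⌉ = 2583
j=7: r + 6k = 3084.083428… → ⌈·⌉ = 3085
j=8: r + 7k = 3585.512 → ⌈·⌉ = 3586
j=9: r + 8k = 4086.940571… → ⌈·⌉ = 4087
j=10: r + 9k = 4588.369142… → ⌈·⌉ = 4589
j=11: r + 10k = 5089.797714… → ⌈·⌉ = 5090
j=12: r + 11k = 5591.226285… → ⌈·⌉ = 5592
j=13: r + 12k = 6092.654857… → ⌈·⌉ = 6093
j=14: r + 13k = 6594.083428… → ⌈·⌉ = 6595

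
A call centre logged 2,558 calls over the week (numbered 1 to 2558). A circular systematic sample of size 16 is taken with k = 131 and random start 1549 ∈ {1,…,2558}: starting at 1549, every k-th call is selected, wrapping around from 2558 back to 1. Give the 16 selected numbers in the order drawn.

Selection 1: 1549
Selection 2: 1549 + 131 = 1680
Selection 3: 1680 + 131 = 1811
Selection 4: 1811 + 131 = 1942
Selection 5: 1942 + 131 = 2073
Selection 6: 2073 + 131 = 2204
Selection 7: 2204 + 131 = 2335
Selection 8: 2335 + 131 = 2466
Selection 9: 2466 + 131 = 2597 → 2597 − 2558 = 39
Selection 10: 39 + 131 = 170
Selection 11: 170 + 131 = 301
Selection 12: 301 + 131 = 432
Selection 13: 432 + 131 = 563
Selection 14: 563 + 131 = 694
Selection 15: 694 + 131 = 825
Selection 16: 825 + 131 = 956

1549, 1680, 1811, 1942, 2073, 2204, 2335, 2466, 39, 170, 301, 432, 563, 694, 825, 956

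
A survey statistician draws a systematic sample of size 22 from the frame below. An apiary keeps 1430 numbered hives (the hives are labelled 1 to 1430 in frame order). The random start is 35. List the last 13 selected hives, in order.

k = N/n = 1430/22 = 65
10th selection = 35 + 9×65 = 620
11th: 620 + 65 = 685
12th: 685 + 65 = 750
13th: 750 + 65 = 815
14th: 815 + 65 = 880
15th: 880 + 65 = 945
16th: 945 + 65 = 1010
17th: 1010 + 65 = 1075
18th: 1075 + 65 = 1140
19th: 1140 + 65 = 1205
20th: 1205 + 65 = 1270
21st: 1270 + 65 = 1335
22nd: 1335 + 65 = 1400

620, 685, 750, 815, 880, 945, 1010, 1075, 1140, 1205, 1270, 1335, 1400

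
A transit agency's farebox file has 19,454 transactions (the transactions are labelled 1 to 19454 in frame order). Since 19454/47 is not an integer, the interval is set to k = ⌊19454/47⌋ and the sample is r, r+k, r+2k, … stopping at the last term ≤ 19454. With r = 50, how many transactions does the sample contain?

k = ⌊19454/47⌋ = 413
Achieved size = ⌊(19454 − 50)/413⌋ + 1 = ⌊19404/413⌋ + 1 = 46 + 1 = 47
(last selection: 50 + 46×413 = 19048 ≤ 19454; next would be 19461 > 19454)

47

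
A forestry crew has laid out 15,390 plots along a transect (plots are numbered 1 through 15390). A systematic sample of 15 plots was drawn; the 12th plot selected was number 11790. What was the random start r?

504

k = 15390/15 = 1026
r = 11790 − (12−1)×1026 = 11790 − 11286 = 504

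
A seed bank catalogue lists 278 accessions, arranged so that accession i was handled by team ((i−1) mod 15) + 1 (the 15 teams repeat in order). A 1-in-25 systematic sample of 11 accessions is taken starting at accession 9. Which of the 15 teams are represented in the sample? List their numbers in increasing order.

Consecutive selections differ by k = 25, so their team numbers differ by 25 mod 15 = 10.
gcd(25, 15) = 5, so the sample visits 15/5 = 3 distinct residues mod 15.
Start 9 is team 9; the teams hit are 4, 9, 14.

4, 9, 14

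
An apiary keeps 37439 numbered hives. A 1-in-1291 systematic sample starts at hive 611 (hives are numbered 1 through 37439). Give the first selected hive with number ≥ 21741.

22558

k = 1291
Steps past start: ⌈(21741 − 611)/1291⌉ = ⌈21130/1291⌉ = 17
Selected hive: 611 + 17×1291 = 22558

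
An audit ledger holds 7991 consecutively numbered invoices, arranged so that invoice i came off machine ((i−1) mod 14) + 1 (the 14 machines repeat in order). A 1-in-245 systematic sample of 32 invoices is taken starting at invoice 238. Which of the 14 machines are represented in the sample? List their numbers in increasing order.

7, 14

Consecutive selections differ by k = 245, so their machine numbers differ by 245 mod 14 = 7.
gcd(245, 14) = 7, so the sample visits 14/7 = 2 distinct residues mod 14.
Start 238 is machine 14; the machines hit are 7, 14.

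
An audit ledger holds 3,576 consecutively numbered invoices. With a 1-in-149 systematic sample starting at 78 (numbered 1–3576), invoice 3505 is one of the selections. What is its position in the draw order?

24

k = 149
position = (3505 − 78)/149 + 1 = 3427/149 + 1 = 23 + 1 = 24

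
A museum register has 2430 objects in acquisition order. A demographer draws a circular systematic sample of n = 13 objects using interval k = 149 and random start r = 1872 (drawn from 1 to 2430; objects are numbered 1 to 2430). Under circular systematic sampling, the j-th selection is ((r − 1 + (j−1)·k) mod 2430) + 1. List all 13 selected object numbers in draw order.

1872, 2021, 2170, 2319, 38, 187, 336, 485, 634, 783, 932, 1081, 1230

Selection 1: 1872
Selection 2: 1872 + 149 = 2021
Selection 3: 2021 + 149 = 2170
Selection 4: 2170 + 149 = 2319
Selection 5: 2319 + 149 = 2468 → 2468 − 2430 = 38
Selection 6: 38 + 149 = 187
Selection 7: 187 + 149 = 336
Selection 8: 336 + 149 = 485
Selection 9: 485 + 149 = 634
Selection 10: 634 + 149 = 783
Selection 11: 783 + 149 = 932
Selection 12: 932 + 149 = 1081
Selection 13: 1081 + 149 = 1230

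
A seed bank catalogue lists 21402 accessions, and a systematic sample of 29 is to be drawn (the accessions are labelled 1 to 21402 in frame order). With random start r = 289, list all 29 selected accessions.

k = N/n = 21402/29 = 738
accession 1: 289
accession 2: 289 + 738 = 1027
accession 3: 1027 + 738 = 1765
accession 4: 1765 + 738 = 2503
accession 5: 2503 + 738 = 3241
accession 6: 3241 + 738 = 3979
accession 7: 3979 + 738 = 4717
accession 8: 4717 + 738 = 5455
accession 9: 5455 + 738 = 6193
accession 10: 6193 + 738 = 6931
accession 11: 6931 + 738 = 7669
accession 12: 7669 + 738 = 8407
accession 13: 8407 + 738 = 9145
accession 14: 9145 + 738 = 9883
accession 15: 9883 + 738 = 10621
accession 16: 10621 + 738 = 11359
accession 17: 11359 + 738 = 12097
accession 18: 12097 + 738 = 12835
accession 19: 12835 + 738 = 13573
accession 20: 13573 + 738 = 14311
accession 21: 14311 + 738 = 15049
accession 22: 15049 + 738 = 15787
accession 23: 15787 + 738 = 16525
accession 24: 16525 + 738 = 17263
accession 25: 17263 + 738 = 18001
accession 26: 18001 + 738 = 18739
accession 27: 18739 + 738 = 19477
accession 28: 19477 + 738 = 20215
accession 29: 20215 + 738 = 20953

289, 1027, 1765, 2503, 3241, 3979, 4717, 5455, 6193, 6931, 7669, 8407, 9145, 9883, 10621, 11359, 12097, 12835, 13573, 14311, 15049, 15787, 16525, 17263, 18001, 18739, 19477, 20215, 20953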